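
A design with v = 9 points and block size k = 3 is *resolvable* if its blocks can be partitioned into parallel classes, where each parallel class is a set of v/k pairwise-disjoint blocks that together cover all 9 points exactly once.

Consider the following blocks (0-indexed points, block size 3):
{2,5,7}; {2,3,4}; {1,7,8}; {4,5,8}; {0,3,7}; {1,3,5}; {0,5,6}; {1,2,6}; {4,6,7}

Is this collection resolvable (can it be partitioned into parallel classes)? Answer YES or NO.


v = 9, block size k = 3, number of blocks = 9.
For resolvability, blocks must partition into parallel classes of size v/k = 3.
Total blocks must therefore be a multiple of 3: 9 = 3·3 + 0 ⇒ divisible ✓.
Consider block {2,5,7}. It intersects every other block in the collection, so no parallel class of size 3 can contain it.
Since every block must belong to some parallel class in a resolution, the collection cannot be partitioned into parallel classes.
Resolvable? NO.

NO


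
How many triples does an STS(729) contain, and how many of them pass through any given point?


An STS(v) is a 2-(v, 3, 1) BIBD: block size k = 3, λ = 1.
Replication: r(k − 1) = λ(v − 1) ⇒ r·2 = 729 − 1 = 728 ⇒ r = 364.
Block count: bk = vr ⇒ b·3 = 729·364 = 265356 ⇒ b = 88452.

r = 364, b = 88452.


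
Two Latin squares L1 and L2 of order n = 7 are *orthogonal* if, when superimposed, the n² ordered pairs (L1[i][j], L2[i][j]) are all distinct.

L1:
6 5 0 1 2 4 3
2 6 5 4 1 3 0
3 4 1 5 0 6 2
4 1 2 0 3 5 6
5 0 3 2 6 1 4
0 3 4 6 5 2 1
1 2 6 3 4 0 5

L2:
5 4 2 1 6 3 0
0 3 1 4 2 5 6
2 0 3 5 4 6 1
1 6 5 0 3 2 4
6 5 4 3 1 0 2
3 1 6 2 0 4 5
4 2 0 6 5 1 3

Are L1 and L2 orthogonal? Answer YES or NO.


Form the n² = 49 superimposed pairs (L1[i][j], L2[i][j]), row by row (rows and columns indexed from 0):
row 0: (6,5) (5,4) (0,2) (1,1) (2,6) (4,3) (3,0)
row 1: (2,0) (6,3) (5,1) (4,4) (1,2) (3,5) (0,6)
row 2: (3,2) (4,0) (1,3) (5,5) (0,4) (6,6) (2,1)
row 3: (4,1) (1,6) (2,5) (0,0) (3,3) (5,2) (6,4)
row 4: (5,6) (0,5) (3,4) (2,3) (6,1) (1,0) (4,2)
row 5: (0,3) (3,1) (4,6) (6,2) (5,0) (2,4) (1,5)
row 6: (1,4) (2,2) (6,0) (3,6) (4,5) (0,1) (5,3)
Orthogonality requires all 49 pairs distinct.
Check by first coordinate: for each symbol s of L1, list the L2 entries in the n cells where L1 = s; they must all differ.
  L1 = 0: L2 entries (in reading order) 2, 6, 4, 0, 5, 3, 1 — all 7 distinct ✓
  L1 = 1: L2 entries (in reading order) 1, 2, 3, 6, 0, 5, 4 — all 7 distinct ✓
  L1 = 2: L2 entries (in reading order) 6, 0, 1, 5, 3, 4, 2 — all 7 distinct ✓
  L1 = 3: L2 entries (in reading order) 0, 5, 2, 3, 4, 1, 6 — all 7 distinct ✓
  L1 = 4: L2 entries (in reading order) 3, 4, 0, 1, 2, 6, 5 — all 7 distinct ✓
  L1 = 5: L2 entries (in reading order) 4, 1, 5, 2, 6, 0, 3 — all 7 distinct ✓
  L1 = 6: L2 entries (in reading order) 5, 3, 6, 4, 1, 2, 0 — all 7 distinct ✓
Every symbol of L1 meets every symbol of L2 exactly once, so all 49 pairs are distinct (49 of 49).
Conclusion: YES.

YES


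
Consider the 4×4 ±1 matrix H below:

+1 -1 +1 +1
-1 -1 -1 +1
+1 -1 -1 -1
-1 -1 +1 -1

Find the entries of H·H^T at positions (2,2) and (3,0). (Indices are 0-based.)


Row 0 of H: [1, -1, 1, 1].
Row 2 of H: [1, -1, -1, -1].
Row 3 of H: [-1, -1, 1, -1].
(H·H^T)[2][2] = Σ_j H[2][j]·H[2][j] = (1)² + (-1)² + (-1)² + (-1)² = 1 + 1 + 1 + 1 = 4.
(H·H^T)[3][0] = Σ_j H[3][j]·H[0][j] = (-1)·(1) + (-1)·(-1) + (1)·(1) + (-1)·(1) = -1 + 1 + 1 + -1 = 0.
So rows 3 and 0 are orthogonal; the diagonal entry equals n = 4.

(2,2) entry = 4; (3,0) entry = 0.


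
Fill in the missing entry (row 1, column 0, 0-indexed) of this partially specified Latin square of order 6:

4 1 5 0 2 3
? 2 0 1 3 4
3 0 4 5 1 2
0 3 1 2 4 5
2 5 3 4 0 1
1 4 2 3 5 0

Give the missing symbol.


Row 1 contains symbols [0, 1, 2, 3, 4] — missing [5].
Column 0 contains symbols [0, 1, 2, 3, 4] — missing [5].
The missing symbol must appear in both missing sets; intersection = [5].
Therefore the hidden value is 5.

Missing value = 5.


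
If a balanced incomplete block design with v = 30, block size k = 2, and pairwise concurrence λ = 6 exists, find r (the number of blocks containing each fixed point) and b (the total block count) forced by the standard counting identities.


Any 2-(v, k, λ) BIBD satisfies two necessary conditions:
  (i)  Each point sits in r blocks, and counting incidences through any fixed point gives r(k − 1) = λ(v − 1), so r = λ(v − 1)/(k − 1).
  (ii) Total incidences bk = vr, so b = vr/k.
Step 1: r = λ(v − 1)/(k − 1) = 6·(30 − 1)/(2 − 1) = 6·29/1 = 174/1 = 174.
Step 2: b = vr/k = 30·174/2 = 5220/2 = 2610.
Check integrality: r = 174 ∈ Z ✓, b = 2610 ∈ Z ✓.
(These identities are necessary conditions: they determine r and b for any design with these parameters, but do not by themselves prove that one exists.)

r = 174, b = 2610.


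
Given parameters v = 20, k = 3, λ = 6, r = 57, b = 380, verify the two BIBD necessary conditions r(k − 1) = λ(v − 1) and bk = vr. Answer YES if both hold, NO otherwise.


Condition (i): r(k − 1) = 57·2 = 114; λ(v − 1) = 6·19 = 114. Match? YES.
Condition (ii): bk = 380·3 = 1140; vr = 20·57 = 1140. Match? YES.
Both conditions hold? YES.

YES


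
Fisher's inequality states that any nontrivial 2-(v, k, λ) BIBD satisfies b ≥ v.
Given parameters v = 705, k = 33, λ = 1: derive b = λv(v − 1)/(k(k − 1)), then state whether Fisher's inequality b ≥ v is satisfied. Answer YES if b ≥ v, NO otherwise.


b = λv(v − 1)/(k(k − 1)) = 1·705·704/(33·32) = 496320/1056 = 470.
Compare with v = 705: b < v, so Fisher's inequality fails.

NO


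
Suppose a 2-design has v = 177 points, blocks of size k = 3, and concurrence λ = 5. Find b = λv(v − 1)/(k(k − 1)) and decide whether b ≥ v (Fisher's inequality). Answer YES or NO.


b = λv(v − 1)/(k(k − 1)) = 5·177·176/(3·2) = 155760/6 = 25960.
Compare with v = 177: b ≥ v, so Fisher's inequality holds.

YES


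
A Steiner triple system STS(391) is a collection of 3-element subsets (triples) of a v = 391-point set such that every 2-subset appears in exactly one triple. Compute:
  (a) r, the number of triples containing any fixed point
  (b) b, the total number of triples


An STS(v) is a 2-(v, 3, 1) BIBD: block size k = 3, λ = 1.
Replication: r(k − 1) = λ(v − 1) ⇒ r·2 = 391 − 1 = 390 ⇒ r = 195.
Block count: bk = vr ⇒ b·3 = 391·195 = 76245 ⇒ b = 25415.
(Check via b = v(v − 1)/6 = 391·390/6 = 152490/6 = 25415.)

r = 195, b = 25415.


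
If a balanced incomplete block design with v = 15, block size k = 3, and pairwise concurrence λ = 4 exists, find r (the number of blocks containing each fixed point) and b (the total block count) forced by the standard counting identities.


Any 2-(v, k, λ) BIBD satisfies two necessary conditions:
  (i)  Each point sits in r blocks, and counting incidences through any fixed point gives r(k − 1) = λ(v − 1), so r = λ(v − 1)/(k − 1).
  (ii) Total incidences bk = vr, so b = vr/k.
Step 1: r = λ(v − 1)/(k − 1) = 4·(15 − 1)/(3 − 1) = 4·14/2 = 56/2 = 28.
Step 2: b = vr/k = 15·28/3 = 420/3 = 140.
Check integrality: r = 28 ∈ Z ✓, b = 140 ∈ Z ✓.
(These identities are necessary conditions: they determine r and b for any design with these parameters, but do not by themselves prove that one exists.)

r = 28, b = 140.


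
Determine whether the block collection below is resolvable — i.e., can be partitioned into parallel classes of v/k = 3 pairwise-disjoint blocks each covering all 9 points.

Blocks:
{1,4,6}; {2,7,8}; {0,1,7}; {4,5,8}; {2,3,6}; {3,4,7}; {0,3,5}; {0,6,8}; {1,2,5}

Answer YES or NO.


v = 9, block size k = 3, number of blocks = 9.
For resolvability, blocks must partition into parallel classes of size v/k = 3.
Total blocks must therefore be a multiple of 3: 9 = 3·3 + 0 ⇒ divisible ✓.
Greedy packing gives 3 candidate class(es). Each should be a full parallel class (size 3, covers all 9 points).
  Class 1 (3 blocks): {1,4,6}; {2,7,8}; {0,3,5}. Points covered: [0, 1, 2, 3, 4, 5, 6, 7, 8].
  Class 2 (3 blocks): {0,1,7}; {4,5,8}; {2,3,6}. Points covered: [0, 1, 2, 3, 4, 5, 6, 7, 8].
  Class 3 (3 blocks): {3,4,7}; {0,6,8}; {1,2,5}. Points covered: [0, 1, 2, 3, 4, 5, 6, 7, 8].
All classes full (size 3)? YES. All classes cover every point? YES.
Resolvable? YES.

YES


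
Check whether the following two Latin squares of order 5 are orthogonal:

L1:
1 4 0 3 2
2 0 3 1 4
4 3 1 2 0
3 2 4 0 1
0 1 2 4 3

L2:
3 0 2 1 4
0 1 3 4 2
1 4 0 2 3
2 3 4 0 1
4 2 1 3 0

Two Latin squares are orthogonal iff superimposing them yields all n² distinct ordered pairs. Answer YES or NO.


Form the n² = 25 superimposed pairs (L1[i][j], L2[i][j]), row by row (rows and columns indexed from 0):
row 0: (1,3) (4,0) (0,2) (3,1) (2,4)
row 1: (2,0) (0,1) (3,3) (1,4) (4,2)
row 2: (4,1) (3,4) (1,0) (2,2) (0,3)
row 3: (3,2) (2,3) (4,4) (0,0) (1,1)
row 4: (0,4) (1,2) (2,1) (4,3) (3,0)
Orthogonality requires all 25 pairs distinct.
Check by first coordinate: for each symbol s of L1, list the L2 entries in the n cells where L1 = s; they must all differ.
  L1 = 0: L2 entries (in reading order) 2, 1, 3, 0, 4 — all 5 distinct ✓
  L1 = 1: L2 entries (in reading order) 3, 4, 0, 1, 2 — all 5 distinct ✓
  L1 = 2: L2 entries (in reading order) 4, 0, 2, 3, 1 — all 5 distinct ✓
  L1 = 3: L2 entries (in reading order) 1, 3, 4, 2, 0 — all 5 distinct ✓
  L1 = 4: L2 entries (in reading order) 0, 2, 1, 4, 3 — all 5 distinct ✓
Every symbol of L1 meets every symbol of L2 exactly once, so all 25 pairs are distinct (25 of 25).
Conclusion: YES.

YES


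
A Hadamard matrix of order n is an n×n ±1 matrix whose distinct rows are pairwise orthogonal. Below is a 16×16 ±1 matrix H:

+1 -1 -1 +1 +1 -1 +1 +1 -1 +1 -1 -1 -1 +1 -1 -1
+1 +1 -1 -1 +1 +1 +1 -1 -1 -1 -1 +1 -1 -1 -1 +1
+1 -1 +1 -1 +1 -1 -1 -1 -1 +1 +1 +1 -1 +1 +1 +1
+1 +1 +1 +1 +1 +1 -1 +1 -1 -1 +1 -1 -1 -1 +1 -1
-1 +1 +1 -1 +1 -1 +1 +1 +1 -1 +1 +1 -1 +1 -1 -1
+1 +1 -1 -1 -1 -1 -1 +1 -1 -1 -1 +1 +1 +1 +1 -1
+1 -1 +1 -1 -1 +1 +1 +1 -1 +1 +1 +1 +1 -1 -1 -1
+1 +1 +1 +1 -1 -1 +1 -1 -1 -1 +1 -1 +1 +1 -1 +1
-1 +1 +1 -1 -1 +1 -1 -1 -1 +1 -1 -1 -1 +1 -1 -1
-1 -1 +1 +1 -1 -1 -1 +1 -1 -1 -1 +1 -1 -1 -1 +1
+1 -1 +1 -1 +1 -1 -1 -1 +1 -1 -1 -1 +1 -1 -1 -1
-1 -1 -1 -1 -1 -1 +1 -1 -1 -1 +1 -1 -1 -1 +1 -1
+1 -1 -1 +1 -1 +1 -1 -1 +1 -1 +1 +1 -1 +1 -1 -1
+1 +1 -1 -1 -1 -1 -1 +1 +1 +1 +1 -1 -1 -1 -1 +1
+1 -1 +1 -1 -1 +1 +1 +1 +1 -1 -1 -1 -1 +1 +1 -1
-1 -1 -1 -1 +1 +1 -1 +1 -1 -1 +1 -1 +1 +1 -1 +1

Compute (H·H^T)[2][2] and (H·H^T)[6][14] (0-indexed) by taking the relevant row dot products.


Row 2 of H: [1, -1, 1, -1, 1, -1, -1, -1, -1, 1, 1, 1, -1, 1, 1, 1].
Row 6 of H: [1, -1, 1, -1, -1, 1, 1, 1, -1, 1, 1, 1, 1, -1, -1, -1].
Row 14 of H: [1, -1, 1, -1, -1, 1, 1, 1, 1, -1, -1, -1, -1, 1, 1, -1].
(H·H^T)[2][2] = Σ_j H[2][j]·H[2][j] = (1)² + (-1)² + (1)² + (-1)² + (1)² + (-1)² + (-1)² + (-1)² + (-1)² + (1)² + (1)² + (1)² + (-1)² + (1)² + (1)² + (1)² = 1 + 1 + 1 + 1 + 1 + 1 + 1 + 1 + 1 + 1 + 1 + 1 + 1 + 1 + 1 + 1 = 16.
(H·H^T)[6][14] = Σ_j H[6][j]·H[14][j] = (1)·(1) + (-1)·(-1) + (1)·(1) + (-1)·(-1) + (-1)·(-1) + (1)·(1) + (1)·(1) + (1)·(1) + (-1)·(1) + (1)·(-1) + (1)·(-1) + (1)·(-1) + (1)·(-1) + (-1)·(1) + (-1)·(1) + (-1)·(-1) = 1 + 1 + 1 + 1 + 1 + 1 + 1 + 1 + -1 + -1 + -1 + -1 + -1 + -1 + -1 + 1 = 2.
Rows 6 and 14 are not orthogonal (dot product = 2 ≠ 0), so H is not a Hadamard matrix.

(2,2) entry = 16; (6,14) entry = 2.


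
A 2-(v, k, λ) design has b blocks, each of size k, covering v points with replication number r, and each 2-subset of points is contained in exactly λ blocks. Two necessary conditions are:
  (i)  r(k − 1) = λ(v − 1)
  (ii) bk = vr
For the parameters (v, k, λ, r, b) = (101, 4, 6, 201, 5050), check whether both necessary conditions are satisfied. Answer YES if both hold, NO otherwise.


Condition (i): r(k − 1) = 201·3 = 603; λ(v − 1) = 6·100 = 600. Match? NO.
Condition (ii): bk = 5050·4 = 20200; vr = 101·201 = 20301. Match? NO.
Both conditions hold? NO.

NO


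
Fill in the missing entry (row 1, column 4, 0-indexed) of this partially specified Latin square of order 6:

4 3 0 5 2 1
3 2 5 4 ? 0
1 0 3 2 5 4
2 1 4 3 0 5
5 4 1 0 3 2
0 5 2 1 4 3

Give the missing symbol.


Row 1 contains symbols [0, 2, 3, 4, 5] — missing [1].
Column 4 contains symbols [0, 2, 3, 4, 5] — missing [1].
The missing symbol must appear in both missing sets; intersection = [1].
Therefore the hidden value is 1.

Missing value = 1.


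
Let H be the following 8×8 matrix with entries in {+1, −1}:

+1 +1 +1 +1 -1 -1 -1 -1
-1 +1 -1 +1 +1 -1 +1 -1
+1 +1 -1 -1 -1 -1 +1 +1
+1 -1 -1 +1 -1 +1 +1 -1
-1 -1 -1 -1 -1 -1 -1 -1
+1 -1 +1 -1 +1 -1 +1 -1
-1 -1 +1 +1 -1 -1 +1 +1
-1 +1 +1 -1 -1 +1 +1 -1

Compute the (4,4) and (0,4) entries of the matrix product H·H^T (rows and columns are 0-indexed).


Row 0 of H: [1, 1, 1, 1, -1, -1, -1, -1].
Row 4 of H: [-1, -1, -1, -1, -1, -1, -1, -1].
(H·H^T)[4][4] = Σ_j H[4][j]·H[4][j] = (-1)² + (-1)² + (-1)² + (-1)² + (-1)² + (-1)² + (-1)² + (-1)² = 1 + 1 + 1 + 1 + 1 + 1 + 1 + 1 = 8.
(H·H^T)[0][4] = Σ_j H[0][j]·H[4][j] = (1)·(-1) + (1)·(-1) + (1)·(-1) + (1)·(-1) + (-1)·(-1) + (-1)·(-1) + (-1)·(-1) + (-1)·(-1) = -1 + -1 + -1 + -1 + 1 + 1 + 1 + 1 = 0.
So rows 0 and 4 are orthogonal; the diagonal entry equals n = 8.

(4,4) entry = 8; (0,4) entry = 0.


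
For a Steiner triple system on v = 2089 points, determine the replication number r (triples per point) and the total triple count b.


An STS(v) is a 2-(v, 3, 1) BIBD: block size k = 3, λ = 1.
Replication: r(k − 1) = λ(v − 1) ⇒ r·2 = 2089 − 1 = 2088 ⇒ r = 1044.
Block count: bk = vr ⇒ b·3 = 2089·1044 = 2180916 ⇒ b = 726972.
(Check via b = v(v − 1)/6 = 2089·2088/6 = 4361832/6 = 726972.)

r = 1044, b = 726972.


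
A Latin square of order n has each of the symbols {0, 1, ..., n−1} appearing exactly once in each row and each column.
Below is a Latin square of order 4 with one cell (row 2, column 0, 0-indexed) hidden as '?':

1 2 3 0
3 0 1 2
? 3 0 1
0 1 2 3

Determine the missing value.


Row 2 contains symbols [0, 1, 3] — missing [2].
Column 0 contains symbols [0, 1, 3] — missing [2].
The missing symbol must appear in both missing sets; intersection = [2].
Therefore the hidden value is 2.

Missing value = 2.


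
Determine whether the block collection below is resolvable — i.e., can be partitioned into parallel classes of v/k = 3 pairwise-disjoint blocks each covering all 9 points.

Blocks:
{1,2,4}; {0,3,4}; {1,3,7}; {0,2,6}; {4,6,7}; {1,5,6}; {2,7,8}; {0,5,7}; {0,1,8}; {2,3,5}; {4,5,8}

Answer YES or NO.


v = 9, block size k = 3, number of blocks = 11.
For resolvability, blocks must partition into parallel classes of size v/k = 3.
Total blocks must therefore be a multiple of 3: 11 = 3·3 + 2 ⇒ not divisible ✗.
Resolvable? NO.

NO


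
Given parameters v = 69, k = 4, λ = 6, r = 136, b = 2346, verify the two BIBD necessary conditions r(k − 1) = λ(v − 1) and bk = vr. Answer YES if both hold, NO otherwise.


Condition (i): r(k − 1) = 136·3 = 408; λ(v − 1) = 6·68 = 408. Match? YES.
Condition (ii): bk = 2346·4 = 9384; vr = 69·136 = 9384. Match? YES.
Both conditions hold? YES.

YES


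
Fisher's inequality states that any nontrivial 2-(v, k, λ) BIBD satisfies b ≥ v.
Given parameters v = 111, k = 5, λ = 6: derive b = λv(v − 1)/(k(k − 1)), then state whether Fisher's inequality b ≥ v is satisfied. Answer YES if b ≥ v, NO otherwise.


b = λv(v − 1)/(k(k − 1)) = 6·111·110/(5·4) = 73260/20 = 3663.
Compare with v = 111: b ≥ v, so Fisher's inequality holds.

YES


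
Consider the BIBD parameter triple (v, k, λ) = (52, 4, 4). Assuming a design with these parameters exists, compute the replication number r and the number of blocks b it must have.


Any 2-(v, k, λ) BIBD satisfies two necessary conditions:
  (i)  Each point sits in r blocks, and counting incidences through any fixed point gives r(k − 1) = λ(v − 1), so r = λ(v − 1)/(k − 1).
  (ii) Total incidences bk = vr, so b = vr/k.
Step 1: r = λ(v − 1)/(k − 1) = 4·(52 − 1)/(4 − 1) = 4·51/3 = 204/3 = 68.
Step 2: b = vr/k = 52·68/4 = 3536/4 = 884.
Check integrality: r = 68 ∈ Z ✓, b = 884 ∈ Z ✓.
(These identities are necessary conditions: they determine r and b for any design with these parameters, but do not by themselves prove that one exists.)

r = 68, b = 884.


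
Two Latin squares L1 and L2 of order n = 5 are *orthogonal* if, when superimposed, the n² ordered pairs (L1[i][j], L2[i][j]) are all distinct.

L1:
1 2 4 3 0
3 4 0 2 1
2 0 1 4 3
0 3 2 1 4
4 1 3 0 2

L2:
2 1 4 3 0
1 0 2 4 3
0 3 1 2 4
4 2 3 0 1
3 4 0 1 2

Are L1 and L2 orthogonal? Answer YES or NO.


Form the n² = 25 superimposed pairs (L1[i][j], L2[i][j]), row by row (rows and columns indexed from 0):
row 0: (1,2) (2,1) (4,4) (3,3) (0,0)
row 1: (3,1) (4,0) (0,2) (2,4) (1,3)
row 2: (2,0) (0,3) (1,1) (4,2) (3,4)
row 3: (0,4) (3,2) (2,3) (1,0) (4,1)
row 4: (4,3) (1,4) (3,0) (0,1) (2,2)
Orthogonality requires all 25 pairs distinct.
Check by first coordinate: for each symbol s of L1, list the L2 entries in the n cells where L1 = s; they must all differ.
  L1 = 0: L2 entries (in reading order) 0, 2, 3, 4, 1 — all 5 distinct ✓
  L1 = 1: L2 entries (in reading order) 2, 3, 1, 0, 4 — all 5 distinct ✓
  L1 = 2: L2 entries (in reading order) 1, 4, 0, 3, 2 — all 5 distinct ✓
  L1 = 3: L2 entries (in reading order) 3, 1, 4, 2, 0 — all 5 distinct ✓
  L1 = 4: L2 entries (in reading order) 4, 0, 2, 1, 3 — all 5 distinct ✓
Every symbol of L1 meets every symbol of L2 exactly once, so all 25 pairs are distinct (25 of 25).
Conclusion: YES.

YES


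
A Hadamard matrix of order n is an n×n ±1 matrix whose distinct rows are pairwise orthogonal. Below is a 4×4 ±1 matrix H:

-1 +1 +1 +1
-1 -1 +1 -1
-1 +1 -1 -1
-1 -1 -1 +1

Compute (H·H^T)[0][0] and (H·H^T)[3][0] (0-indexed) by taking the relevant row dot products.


Row 0 of H: [-1, 1, 1, 1].
Row 3 of H: [-1, -1, -1, 1].
(H·H^T)[0][0] = Σ_j H[0][j]·H[0][j] = (-1)² + (1)² + (1)² + (1)² = 1 + 1 + 1 + 1 = 4.
(H·H^T)[3][0] = Σ_j H[3][j]·H[0][j] = (-1)·(-1) + (-1)·(1) + (-1)·(1) + (1)·(1) = 1 + -1 + -1 + 1 = 0.
So rows 3 and 0 are orthogonal; the diagonal entry equals n = 4.

(0,0) entry = 4; (3,0) entry = 0.


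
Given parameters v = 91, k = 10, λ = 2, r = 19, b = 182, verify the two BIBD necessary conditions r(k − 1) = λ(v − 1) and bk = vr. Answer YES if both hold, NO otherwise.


Condition (i): r(k − 1) = 19·9 = 171; λ(v − 1) = 2·90 = 180. Match? NO.
Condition (ii): bk = 182·10 = 1820; vr = 91·19 = 1729. Match? NO.
Both conditions hold? NO.

NO


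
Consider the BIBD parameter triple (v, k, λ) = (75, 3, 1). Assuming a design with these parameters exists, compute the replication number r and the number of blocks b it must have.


Any 2-(v, k, λ) BIBD satisfies two necessary conditions:
  (i)  Each point sits in r blocks, and counting incidences through any fixed point gives r(k − 1) = λ(v − 1), so r = λ(v − 1)/(k − 1).
  (ii) Total incidences bk = vr, so b = vr/k.
Step 1: r = λ(v − 1)/(k − 1) = 1·(75 − 1)/(3 − 1) = 1·74/2 = 74/2 = 37.
Step 2: b = vr/k = 75·37/3 = 2775/3 = 925.
Check integrality: r = 37 ∈ Z ✓, b = 925 ∈ Z ✓.
(These identities are necessary conditions: they determine r and b for any design with these parameters, but do not by themselves prove that one exists.)

r = 37, b = 925.


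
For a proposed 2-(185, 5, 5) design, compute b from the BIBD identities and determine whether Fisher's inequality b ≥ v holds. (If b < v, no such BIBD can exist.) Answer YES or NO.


b = λv(v − 1)/(k(k − 1)) = 5·185·184/(5·4) = 170200/20 = 8510.
Compare with v = 185: b ≥ v, so Fisher's inequality holds.

YES


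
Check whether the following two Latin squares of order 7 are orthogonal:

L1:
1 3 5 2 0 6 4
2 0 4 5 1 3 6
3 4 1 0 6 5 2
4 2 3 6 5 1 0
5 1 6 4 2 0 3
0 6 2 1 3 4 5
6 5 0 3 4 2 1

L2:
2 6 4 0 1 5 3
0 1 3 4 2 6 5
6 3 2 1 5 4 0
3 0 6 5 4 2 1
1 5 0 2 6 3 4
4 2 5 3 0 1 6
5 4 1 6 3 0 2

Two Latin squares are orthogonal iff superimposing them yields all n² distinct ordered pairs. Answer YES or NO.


Form the n² = 49 superimposed pairs (L1[i][j], L2[i][j]), row by row (rows and columns indexed from 0):
row 0: (1,2) (3,6) (5,4) (2,0) (0,1) (6,5) (4,3)
row 1: (2,0) (0,1) (4,3) (5,4) (1,2) (3,6) (6,5)
row 2: (3,6) (4,3) (1,2) (0,1) (6,5) (5,4) (2,0)
row 3: (4,3) (2,0) (3,6) (6,5) (5,4) (1,2) (0,1)
row 4: (5,1) (1,5) (6,0) (4,2) (2,6) (0,3) (3,4)
row 5: (0,4) (6,2) (2,5) (1,3) (3,0) (4,1) (5,6)
row 6: (6,5) (5,4) (0,1) (3,6) (4,3) (2,0) (1,2)
Orthogonality requires all 49 pairs distinct.
But the pair (2,0) repeats: cell (0,3) has L1 = 2, L2 = 0, and cell (1,0) has L1 = 2, L2 = 0.
A repeated pair means some other pair never occurs (only 21 distinct pairs out of 49), so the squares are not orthogonal.
Conclusion: NO.

NO


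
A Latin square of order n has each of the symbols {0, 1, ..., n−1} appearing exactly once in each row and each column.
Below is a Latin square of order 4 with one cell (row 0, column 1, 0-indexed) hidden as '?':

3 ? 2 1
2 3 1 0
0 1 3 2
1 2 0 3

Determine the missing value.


Row 0 contains symbols [1, 2, 3] — missing [0].
Column 1 contains symbols [1, 2, 3] — missing [0].
The missing symbol must appear in both missing sets; intersection = [0].
Therefore the hidden value is 0.

Missing value = 0.


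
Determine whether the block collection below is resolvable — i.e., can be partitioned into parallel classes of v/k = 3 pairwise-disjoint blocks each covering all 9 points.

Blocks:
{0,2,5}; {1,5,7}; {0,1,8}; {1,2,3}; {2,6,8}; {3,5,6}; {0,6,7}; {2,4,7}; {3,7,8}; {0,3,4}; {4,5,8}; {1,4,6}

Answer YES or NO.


v = 9, block size k = 3, number of blocks = 12.
For resolvability, blocks must partition into parallel classes of size v/k = 3.
Total blocks must therefore be a multiple of 3: 12 = 3·4 + 0 ⇒ divisible ✓.
Greedy packing gives 4 candidate class(es). Each should be a full parallel class (size 3, covers all 9 points).
  Class 1 (3 blocks): {0,2,5}; {3,7,8}; {1,4,6}. Points covered: [0, 1, 2, 3, 4, 5, 6, 7, 8].
  Class 2 (3 blocks): {1,5,7}; {2,6,8}; {0,3,4}. Points covered: [0, 1, 2, 3, 4, 5, 6, 7, 8].
  Class 3 (3 blocks): {0,1,8}; {3,5,6}; {2,4,7}. Points covered: [0, 1, 2, 3, 4, 5, 6, 7, 8].
  Class 4 (3 blocks): {1,2,3}; {0,6,7}; {4,5,8}. Points covered: [0, 1, 2, 3, 4, 5, 6, 7, 8].
All classes full (size 3)? YES. All classes cover every point? YES.
Resolvable? YES.

YES


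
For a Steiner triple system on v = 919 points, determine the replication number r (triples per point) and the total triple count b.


An STS(v) is a 2-(v, 3, 1) BIBD: block size k = 3, λ = 1.
Replication: r(k − 1) = λ(v − 1) ⇒ r·2 = 919 − 1 = 918 ⇒ r = 459.
Block count: b = v(v − 1)/6 = 919·918/6 = 843642/6 = 140607.

r = 459, b = 140607.


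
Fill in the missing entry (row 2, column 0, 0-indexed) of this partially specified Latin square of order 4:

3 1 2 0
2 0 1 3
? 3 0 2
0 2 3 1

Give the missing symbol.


Row 2 contains symbols [0, 2, 3] — missing [1].
Column 0 contains symbols [0, 2, 3] — missing [1].
The missing symbol must appear in both missing sets; intersection = [1].
Therefore the hidden value is 1.

Missing value = 1.


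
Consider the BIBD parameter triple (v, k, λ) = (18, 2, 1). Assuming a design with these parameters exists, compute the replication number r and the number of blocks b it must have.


Any 2-(v, k, λ) BIBD satisfies two necessary conditions:
  (i)  Each point sits in r blocks, and counting incidences through any fixed point gives r(k − 1) = λ(v − 1), so r = λ(v − 1)/(k − 1).
  (ii) Total incidences bk = vr, so b = vr/k.
Step 1: r = λ(v − 1)/(k − 1) = 1·(18 − 1)/(2 − 1) = 1·17/1 = 17/1 = 17.
Step 2: b = vr/k = 18·17/2 = 306/2 = 153.
Check integrality: r = 17 ∈ Z ✓, b = 153 ∈ Z ✓.
(These identities are necessary conditions: they determine r and b for any design with these parameters, but do not by themselves prove that one exists.)

r = 17, b = 153.


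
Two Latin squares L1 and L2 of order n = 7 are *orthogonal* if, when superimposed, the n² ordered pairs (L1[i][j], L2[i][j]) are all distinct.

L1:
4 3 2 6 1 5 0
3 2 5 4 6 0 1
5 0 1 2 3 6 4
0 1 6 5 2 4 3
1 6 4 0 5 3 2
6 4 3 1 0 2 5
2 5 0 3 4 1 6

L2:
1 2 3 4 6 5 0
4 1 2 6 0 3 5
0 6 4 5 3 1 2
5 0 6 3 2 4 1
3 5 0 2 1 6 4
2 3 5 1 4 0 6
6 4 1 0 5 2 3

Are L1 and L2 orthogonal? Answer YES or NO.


Form the n² = 49 superimposed pairs (L1[i][j], L2[i][j]), row by row (rows and columns indexed from 0):
row 0: (4,1) (3,2) (2,3) (6,4) (1,6) (5,5) (0,0)
row 1: (3,4) (2,1) (5,2) (4,6) (6,0) (0,3) (1,5)
row 2: (5,0) (0,6) (1,4) (2,5) (3,3) (6,1) (4,2)
row 3: (0,5) (1,0) (6,6) (5,3) (2,2) (4,4) (3,1)
row 4: (1,3) (6,5) (4,0) (0,2) (5,1) (3,6) (2,4)
row 5: (6,2) (4,3) (3,5) (1,1) (0,4) (2,0) (5,6)
row 6: (2,6) (5,4) (0,1) (3,0) (4,5) (1,2) (6,3)
Orthogonality requires all 49 pairs distinct.
Check by first coordinate: for each symbol s of L1, list the L2 entries in the n cells where L1 = s; they must all differ.
  L1 = 0: L2 entries (in reading order) 0, 3, 6, 5, 2, 4, 1 — all 7 distinct ✓
  L1 = 1: L2 entries (in reading order) 6, 5, 4, 0, 3, 1, 2 — all 7 distinct ✓
  L1 = 2: L2 entries (in reading order) 3, 1, 5, 2, 4, 0, 6 — all 7 distinct ✓
  L1 = 3: L2 entries (in reading order) 2, 4, 3, 1, 6, 5, 0 — all 7 distinct ✓
  L1 = 4: L2 entries (in reading order) 1, 6, 2, 4, 0, 3, 5 — all 7 distinct ✓
  L1 = 5: L2 entries (in reading order) 5, 2, 0, 3, 1, 6, 4 — all 7 distinct ✓
  L1 = 6: L2 entries (in reading order) 4, 0, 1, 6, 5, 2, 3 — all 7 distinct ✓
Every symbol of L1 meets every symbol of L2 exactly once, so all 49 pairs are distinct (49 of 49).
Conclusion: YES.

YES


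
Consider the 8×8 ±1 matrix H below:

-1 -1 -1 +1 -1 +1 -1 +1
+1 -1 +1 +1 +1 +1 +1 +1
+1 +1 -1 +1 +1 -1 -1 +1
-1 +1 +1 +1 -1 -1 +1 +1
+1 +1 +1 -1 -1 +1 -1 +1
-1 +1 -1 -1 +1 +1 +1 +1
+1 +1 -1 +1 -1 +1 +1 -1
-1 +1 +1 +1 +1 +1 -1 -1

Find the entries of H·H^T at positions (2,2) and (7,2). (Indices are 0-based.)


Row 2 of H: [1, 1, -1, 1, 1, -1, -1, 1].
Row 7 of H: [-1, 1, 1, 1, 1, 1, -1, -1].
(H·H^T)[2][2] = Σ_j H[2][j]·H[2][j] = (1)² + (1)² + (-1)² + (1)² + (1)² + (-1)² + (-1)² + (1)² = 1 + 1 + 1 + 1 + 1 + 1 + 1 + 1 = 8.
(H·H^T)[7][2] = Σ_j H[7][j]·H[2][j] = (-1)·(1) + (1)·(1) + (1)·(-1) + (1)·(1) + (1)·(1) + (1)·(-1) + (-1)·(-1) + (-1)·(1) = -1 + 1 + -1 + 1 + 1 + -1 + 1 + -1 = 0.
So rows 7 and 2 are orthogonal; the diagonal entry equals n = 8.

(2,2) entry = 8; (7,2) entry = 0.


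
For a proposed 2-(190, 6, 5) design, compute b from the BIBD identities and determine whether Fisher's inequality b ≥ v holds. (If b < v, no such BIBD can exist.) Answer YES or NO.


b = λv(v − 1)/(k(k − 1)) = 5·190·189/(6·5) = 179550/30 = 5985.
Compare with v = 190: b ≥ v, so Fisher's inequality holds.

YES


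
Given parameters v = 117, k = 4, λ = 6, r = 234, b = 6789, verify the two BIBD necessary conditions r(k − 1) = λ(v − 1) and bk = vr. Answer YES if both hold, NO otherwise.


Condition (i): r(k − 1) = 234·3 = 702; λ(v − 1) = 6·116 = 696. Match? NO.
Condition (ii): bk = 6789·4 = 27156; vr = 117·234 = 27378. Match? NO.
Both conditions hold? NO.

NO


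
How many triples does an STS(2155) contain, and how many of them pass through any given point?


An STS(v) is a 2-(v, 3, 1) BIBD: block size k = 3, λ = 1.
Replication: r(k − 1) = λ(v − 1) ⇒ r·2 = 2155 − 1 = 2154 ⇒ r = 1077.
Block count: bk = vr ⇒ b·3 = 2155·1077 = 2320935 ⇒ b = 773645.
(Check via b = v(v − 1)/6 = 2155·2154/6 = 4641870/6 = 773645.)

r = 1077, b = 773645.


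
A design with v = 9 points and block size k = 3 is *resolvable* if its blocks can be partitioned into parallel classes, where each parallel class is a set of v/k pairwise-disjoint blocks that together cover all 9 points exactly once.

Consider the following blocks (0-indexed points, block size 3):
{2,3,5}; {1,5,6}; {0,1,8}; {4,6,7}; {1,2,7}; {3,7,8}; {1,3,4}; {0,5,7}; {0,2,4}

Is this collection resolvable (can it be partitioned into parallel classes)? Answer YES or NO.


v = 9, block size k = 3, number of blocks = 9.
For resolvability, blocks must partition into parallel classes of size v/k = 3.
Total blocks must therefore be a multiple of 3: 9 = 3·3 + 0 ⇒ divisible ✓.
Consider block {1,2,7}. It intersects every other block in the collection, so no parallel class of size 3 can contain it.
Since every block must belong to some parallel class in a resolution, the collection cannot be partitioned into parallel classes.
Resolvable? NO.

NO


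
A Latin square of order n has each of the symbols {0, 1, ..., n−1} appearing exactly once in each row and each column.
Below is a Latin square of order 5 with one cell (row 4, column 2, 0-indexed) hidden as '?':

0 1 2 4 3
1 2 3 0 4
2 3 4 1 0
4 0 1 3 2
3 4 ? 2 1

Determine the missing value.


Row 4 contains symbols [1, 2, 3, 4] — missing [0].
Column 2 contains symbols [1, 2, 3, 4] — missing [0].
The missing symbol must appear in both missing sets; intersection = [0].
Therefore the hidden value is 0.

Missing value = 0.


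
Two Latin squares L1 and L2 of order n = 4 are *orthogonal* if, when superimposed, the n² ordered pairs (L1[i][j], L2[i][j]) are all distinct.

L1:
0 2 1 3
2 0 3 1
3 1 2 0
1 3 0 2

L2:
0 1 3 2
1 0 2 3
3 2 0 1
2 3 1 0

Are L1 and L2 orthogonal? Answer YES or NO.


Form the n² = 16 superimposed pairs (L1[i][j], L2[i][j]), row by row (rows and columns indexed from 0):
row 0: (0,0) (2,1) (1,3) (3,2)
row 1: (2,1) (0,0) (3,2) (1,3)
row 2: (3,3) (1,2) (2,0) (0,1)
row 3: (1,2) (3,3) (0,1) (2,0)
Orthogonality requires all 16 pairs distinct.
But the pair (2,1) repeats: cell (0,1) has L1 = 2, L2 = 1, and cell (1,0) has L1 = 2, L2 = 1.
A repeated pair means some other pair never occurs (only 8 distinct pairs out of 16), so the squares are not orthogonal.
Conclusion: NO.

NO


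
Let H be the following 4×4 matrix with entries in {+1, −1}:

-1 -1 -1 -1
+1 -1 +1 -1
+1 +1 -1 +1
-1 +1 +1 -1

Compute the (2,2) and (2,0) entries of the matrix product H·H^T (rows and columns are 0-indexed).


Row 0 of H: [-1, -1, -1, -1].
Row 2 of H: [1, 1, -1, 1].
(H·H^T)[2][2] = Σ_j H[2][j]·H[2][j] = (1)² + (1)² + (-1)² + (1)² = 1 + 1 + 1 + 1 = 4.
(H·H^T)[2][0] = Σ_j H[2][j]·H[0][j] = (1)·(-1) + (1)·(-1) + (-1)·(-1) + (1)·(-1) = -1 + -1 + 1 + -1 = -2.
Rows 2 and 0 are not orthogonal (dot product = -2 ≠ 0), so H is not a Hadamard matrix.

(2,2) entry = 4; (2,0) entry = -2.


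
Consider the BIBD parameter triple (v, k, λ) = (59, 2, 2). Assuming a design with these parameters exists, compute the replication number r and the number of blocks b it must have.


Any 2-(v, k, λ) BIBD satisfies two necessary conditions:
  (i)  Each point sits in r blocks, and counting incidences through any fixed point gives r(k − 1) = λ(v − 1), so r = λ(v − 1)/(k − 1).
  (ii) Total incidences bk = vr, so b = vr/k.
Step 1: r = λ(v − 1)/(k − 1) = 2·(59 − 1)/(2 − 1) = 2·58/1 = 116/1 = 116.
Step 2: b = vr/k = 59·116/2 = 6844/2 = 3422.
Check integrality: r = 116 ∈ Z ✓, b = 3422 ∈ Z ✓.
(These identities are necessary conditions: they determine r and b for any design with these parameters, but do not by themselves prove that one exists.)

r = 116, b = 3422.


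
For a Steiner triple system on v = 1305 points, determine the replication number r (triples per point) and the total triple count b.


An STS(v) is a 2-(v, 3, 1) BIBD: block size k = 3, λ = 1.
Replication: r(k − 1) = λ(v − 1) ⇒ r·2 = 1305 − 1 = 1304 ⇒ r = 652.
Block count: bk = vr ⇒ b·3 = 1305·652 = 850860 ⇒ b = 283620.

r = 652, b = 283620.


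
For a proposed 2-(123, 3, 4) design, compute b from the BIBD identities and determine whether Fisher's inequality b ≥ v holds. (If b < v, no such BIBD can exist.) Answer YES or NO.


b = λv(v − 1)/(k(k − 1)) = 4·123·122/(3·2) = 60024/6 = 10004.
Compare with v = 123: b ≥ v, so Fisher's inequality holds.

YES


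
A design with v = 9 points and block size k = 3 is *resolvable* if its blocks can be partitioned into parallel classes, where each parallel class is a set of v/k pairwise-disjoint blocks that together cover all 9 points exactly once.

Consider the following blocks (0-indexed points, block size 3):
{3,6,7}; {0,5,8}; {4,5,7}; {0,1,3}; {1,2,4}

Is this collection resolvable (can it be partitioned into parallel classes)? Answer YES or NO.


v = 9, block size k = 3, number of blocks = 5.
For resolvability, blocks must partition into parallel classes of size v/k = 3.
Total blocks must therefore be a multiple of 3: 5 = 3·1 + 2 ⇒ not divisible ✗.
Resolvable? NO.

NO


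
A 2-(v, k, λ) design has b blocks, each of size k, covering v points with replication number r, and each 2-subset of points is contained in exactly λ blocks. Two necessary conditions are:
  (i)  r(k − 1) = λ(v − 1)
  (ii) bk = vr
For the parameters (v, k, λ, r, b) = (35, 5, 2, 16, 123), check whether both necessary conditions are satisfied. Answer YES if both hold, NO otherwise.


Condition (i): r(k − 1) = 16·4 = 64; λ(v − 1) = 2·34 = 68. Match? NO.
Condition (ii): bk = 123·5 = 615; vr = 35·16 = 560. Match? NO.
Both conditions hold? NO.

NO


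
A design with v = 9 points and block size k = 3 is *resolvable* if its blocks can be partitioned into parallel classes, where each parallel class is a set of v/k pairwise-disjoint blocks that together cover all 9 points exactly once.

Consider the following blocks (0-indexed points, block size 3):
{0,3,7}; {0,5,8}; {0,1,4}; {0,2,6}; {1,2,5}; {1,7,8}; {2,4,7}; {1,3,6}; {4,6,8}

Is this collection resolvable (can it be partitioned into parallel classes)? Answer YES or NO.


v = 9, block size k = 3, number of blocks = 9.
For resolvability, blocks must partition into parallel classes of size v/k = 3.
Total blocks must therefore be a multiple of 3: 9 = 3·3 + 0 ⇒ divisible ✓.
Consider block {0,1,4}. It intersects every other block in the collection, so no parallel class of size 3 can contain it.
Since every block must belong to some parallel class in a resolution, the collection cannot be partitioned into parallel classes.
Resolvable? NO.

NO


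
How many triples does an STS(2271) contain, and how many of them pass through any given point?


An STS(v) is a 2-(v, 3, 1) BIBD: block size k = 3, λ = 1.
Replication: r(k − 1) = λ(v − 1) ⇒ r·2 = 2271 − 1 = 2270 ⇒ r = 1135.
Block count: bk = vr ⇒ b·3 = 2271·1135 = 2577585 ⇒ b = 859195.
(Check via b = v(v − 1)/6 = 2271·2270/6 = 5155170/6 = 859195.)

r = 1135, b = 859195.


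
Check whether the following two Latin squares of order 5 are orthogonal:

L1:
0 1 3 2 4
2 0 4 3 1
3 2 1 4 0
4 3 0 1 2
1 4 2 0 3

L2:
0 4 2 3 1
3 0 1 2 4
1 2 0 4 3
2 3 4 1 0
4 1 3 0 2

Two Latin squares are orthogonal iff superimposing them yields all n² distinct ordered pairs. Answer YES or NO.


Form the n² = 25 superimposed pairs (L1[i][j], L2[i][j]), row by row (rows and columns indexed from 0):
row 0: (0,0) (1,4) (3,2) (2,3) (4,1)
row 1: (2,3) (0,0) (4,1) (3,2) (1,4)
row 2: (3,1) (2,2) (1,0) (4,4) (0,3)
row 3: (4,2) (3,3) (0,4) (1,1) (2,0)
row 4: (1,4) (4,1) (2,3) (0,0) (3,2)
Orthogonality requires all 25 pairs distinct.
But the pair (2,3) repeats: cell (0,3) has L1 = 2, L2 = 3, and cell (1,0) has L1 = 2, L2 = 3.
A repeated pair means some other pair never occurs (only 15 distinct pairs out of 25), so the squares are not orthogonal.
Conclusion: NO.

NO


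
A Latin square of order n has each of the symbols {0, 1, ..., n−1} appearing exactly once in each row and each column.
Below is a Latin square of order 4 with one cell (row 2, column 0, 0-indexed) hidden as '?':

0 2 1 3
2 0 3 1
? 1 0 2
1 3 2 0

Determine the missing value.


Row 2 contains symbols [0, 1, 2] — missing [3].
Column 0 contains symbols [0, 1, 2] — missing [3].
The missing symbol must appear in both missing sets; intersection = [3].
Therefore the hidden value is 3.

Missing value = 3.


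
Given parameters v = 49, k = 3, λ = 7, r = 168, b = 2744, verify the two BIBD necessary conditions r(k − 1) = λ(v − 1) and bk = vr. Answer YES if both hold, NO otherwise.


Condition (i): r(k − 1) = 168·2 = 336; λ(v − 1) = 7·48 = 336. Match? YES.
Condition (ii): bk = 2744·3 = 8232; vr = 49·168 = 8232. Match? YES.
Both conditions hold? YES.

YES


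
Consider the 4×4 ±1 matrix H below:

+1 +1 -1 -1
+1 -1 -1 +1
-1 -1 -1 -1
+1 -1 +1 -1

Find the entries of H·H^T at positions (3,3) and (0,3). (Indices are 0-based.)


Row 0 of H: [1, 1, -1, -1].
Row 3 of H: [1, -1, 1, -1].
(H·H^T)[3][3] = Σ_j H[3][j]·H[3][j] = (1)² + (-1)² + (1)² + (-1)² = 1 + 1 + 1 + 1 = 4.
(H·H^T)[0][3] = Σ_j H[0][j]·H[3][j] = (1)·(1) + (1)·(-1) + (-1)·(1) + (-1)·(-1) = 1 + -1 + -1 + 1 = 0.
So rows 0 and 3 are orthogonal; the diagonal entry equals n = 4.

(3,3) entry = 4; (0,3) entry = 0.


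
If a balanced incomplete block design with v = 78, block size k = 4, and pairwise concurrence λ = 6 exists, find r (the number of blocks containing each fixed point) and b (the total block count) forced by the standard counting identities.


Any 2-(v, k, λ) BIBD satisfies two necessary conditions:
  (i)  Each point sits in r blocks, and counting incidences through any fixed point gives r(k − 1) = λ(v − 1), so r = λ(v − 1)/(k − 1).
  (ii) Total incidences bk = vr, so b = vr/k.
Step 1: r = λ(v − 1)/(k − 1) = 6·(78 − 1)/(4 − 1) = 6·77/3 = 462/3 = 154.
Step 2: b = vr/k = 78·154/4 = 12012/4 = 3003.
Check integrality: r = 154 ∈ Z ✓, b = 3003 ∈ Z ✓.
(These identities are necessary conditions: they determine r and b for any design with these parameters, but do not by themselves prove that one exists.)

r = 154, b = 3003.


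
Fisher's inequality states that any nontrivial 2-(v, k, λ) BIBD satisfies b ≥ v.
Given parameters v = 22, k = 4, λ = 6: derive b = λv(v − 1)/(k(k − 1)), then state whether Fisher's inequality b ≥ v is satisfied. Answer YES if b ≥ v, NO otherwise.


r = λ(v − 1)/(k − 1) = 6·21/3 = 42.
b = vr/k = 22·42/4 = 231.
Fisher's inequality: b ≥ v ⇔ 231 ≥ 22? YES.

YES


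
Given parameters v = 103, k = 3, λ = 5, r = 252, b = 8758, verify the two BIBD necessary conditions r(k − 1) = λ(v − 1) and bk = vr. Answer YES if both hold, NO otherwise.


Condition (i): r(k − 1) = 252·2 = 504; λ(v − 1) = 5·102 = 510. Match? NO.
Condition (ii): bk = 8758·3 = 26274; vr = 103·252 = 25956. Match? NO.
Both conditions hold? NO.

NO


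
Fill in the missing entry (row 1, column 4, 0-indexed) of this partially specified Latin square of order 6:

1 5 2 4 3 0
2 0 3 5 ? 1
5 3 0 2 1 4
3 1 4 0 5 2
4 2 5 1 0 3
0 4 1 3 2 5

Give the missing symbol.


Row 1 contains symbols [0, 1, 2, 3, 5] — missing [4].
Column 4 contains symbols [0, 1, 2, 3, 5] — missing [4].
The missing symbol must appear in both missing sets; intersection = [4].
Therefore the hidden value is 4.

Missing value = 4.


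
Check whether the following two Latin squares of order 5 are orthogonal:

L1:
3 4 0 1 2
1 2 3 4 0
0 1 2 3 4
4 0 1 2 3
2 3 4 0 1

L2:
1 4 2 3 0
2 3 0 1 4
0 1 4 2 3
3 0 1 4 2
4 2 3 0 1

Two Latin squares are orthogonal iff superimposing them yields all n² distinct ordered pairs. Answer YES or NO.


Form the n² = 25 superimposed pairs (L1[i][j], L2[i][j]), row by row (rows and columns indexed from 0):
row 0: (3,1) (4,4) (0,2) (1,3) (2,0)
row 1: (1,2) (2,3) (3,0) (4,1) (0,4)
row 2: (0,0) (1,1) (2,4) (3,2) (4,3)
row 3: (4,3) (0,0) (1,1) (2,4) (3,2)
row 4: (2,4) (3,2) (4,3) (0,0) (1,1)
Orthogonality requires all 25 pairs distinct.
But the pair (4,3) repeats: cell (2,4) has L1 = 4, L2 = 3, and cell (3,0) has L1 = 4, L2 = 3.
A repeated pair means some other pair never occurs (only 15 distinct pairs out of 25), so the squares are not orthogonal.
Conclusion: NO.

NO


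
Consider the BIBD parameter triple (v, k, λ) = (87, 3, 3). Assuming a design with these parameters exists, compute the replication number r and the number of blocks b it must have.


Any 2-(v, k, λ) BIBD satisfies two necessary conditions:
  (i)  Each point sits in r blocks, and counting incidences through any fixed point gives r(k − 1) = λ(v − 1), so r = λ(v − 1)/(k − 1).
  (ii) Total incidences bk = vr, so b = vr/k.
Step 1: r = λ(v − 1)/(k − 1) = 3·(87 − 1)/(3 − 1) = 3·86/2 = 258/2 = 129.
Step 2: b = vr/k = 87·129/3 = 11223/3 = 3741.
Check integrality: r = 129 ∈ Z ✓, b = 3741 ∈ Z ✓.
(These identities are necessary conditions: they determine r and b for any design with these parameters, but do not by themselves prove that one exists.)

r = 129, b = 3741.
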